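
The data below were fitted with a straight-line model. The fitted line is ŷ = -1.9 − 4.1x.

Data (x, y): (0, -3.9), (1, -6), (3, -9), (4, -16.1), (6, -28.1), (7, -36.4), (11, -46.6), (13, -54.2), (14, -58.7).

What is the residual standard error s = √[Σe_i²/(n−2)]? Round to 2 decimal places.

s = 3.24

x=0: ŷ = -1.9 − 4.1·0 = -1.9; e = -3.9 − (-1.9) = -2
x=1: ŷ = -1.9 − 4.1·1 = -6; e = -6 − (-6) = 0
x=3: ŷ = -1.9 − 4.1·3 = -14.2; e = -9 − (-14.2) = 5.2
x=4: ŷ = -1.9 − 4.1·4 = -18.3; e = -16.1 − (-18.3) = 2.2
x=6: ŷ = -1.9 − 4.1·6 = -26.5; e = -28.1 − (-26.5) = -1.6
x=7: ŷ = -1.9 − 4.1·7 = -30.6; e = -36.4 − (-30.6) = -5.8
x=11: ŷ = -1.9 − 4.1·11 = -47; e = -46.6 − (-47) = 0.4
x=13: ŷ = -1.9 − 4.1·13 = -55.2; e = -54.2 − (-55.2) = 1
x=14: ŷ = -1.9 − 4.1·14 = -59.3; e = -58.7 − (-59.3) = 0.6
SSE = 4 + 0 + 27.04 + 4.84 + 2.56 + 33.64 + 0.16 + 1 + 0.36 = 73.6
s = √(73.6/7) = √10.5143 ≈ 3.24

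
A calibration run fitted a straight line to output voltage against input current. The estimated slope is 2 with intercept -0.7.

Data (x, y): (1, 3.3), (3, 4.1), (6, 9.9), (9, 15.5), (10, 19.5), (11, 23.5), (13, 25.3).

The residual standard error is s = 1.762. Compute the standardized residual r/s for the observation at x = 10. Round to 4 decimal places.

ŷ = -0.7 + 2·10 = 19.3
r = 19.5 − 19.3 = 0.2
r/s = 0.2 / 1.762 = 0.1135

0.1135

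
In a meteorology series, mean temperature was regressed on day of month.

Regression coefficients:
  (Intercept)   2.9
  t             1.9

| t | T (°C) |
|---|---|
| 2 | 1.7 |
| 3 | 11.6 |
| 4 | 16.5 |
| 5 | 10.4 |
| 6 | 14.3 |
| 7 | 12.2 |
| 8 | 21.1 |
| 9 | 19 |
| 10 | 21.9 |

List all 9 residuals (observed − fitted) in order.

-5, 3, 6, -2, 0, -4, 3, -1, 0

t=2: T̂ = 2.9 + 1.9·2 = 6.7; e = 1.7 − 6.7 = -5
t=3: T̂ = 2.9 + 1.9·3 = 8.6; e = 11.6 − 8.6 = 3
t=4: T̂ = 2.9 + 1.9·4 = 10.5; e = 16.5 − 10.5 = 6
t=5: T̂ = 2.9 + 1.9·5 = 12.4; e = 10.4 − 12.4 = -2
t=6: T̂ = 2.9 + 1.9·6 = 14.3; e = 14.3 − 14.3 = 0
t=7: T̂ = 2.9 + 1.9·7 = 16.2; e = 12.2 − 16.2 = -4
t=8: T̂ = 2.9 + 1.9·8 = 18.1; e = 21.1 − 18.1 = 3
t=9: T̂ = 2.9 + 1.9·9 = 20; e = 19 − 20 = -1
t=10: T̂ = 2.9 + 1.9·10 = 21.9; e = 21.9 − 21.9 = 0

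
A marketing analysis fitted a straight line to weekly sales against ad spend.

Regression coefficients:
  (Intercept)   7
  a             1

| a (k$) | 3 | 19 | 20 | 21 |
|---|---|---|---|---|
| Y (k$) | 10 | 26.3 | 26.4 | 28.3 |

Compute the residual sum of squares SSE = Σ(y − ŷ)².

a=3: Ŷ = 7 + 3 = 10; r = 10 − 10 = 0
a=19: Ŷ = 7 + 19 = 26; r = 26.3 − 26 = 0.3
a=20: Ŷ = 7 + 20 = 27; r = 26.4 − 27 = -0.6
a=21: Ŷ = 7 + 21 = 28; r = 28.3 − 28 = 0.3
SSE = 0 + 0.09 + 0.36 + 0.09 = 0.54

SSE = 0.54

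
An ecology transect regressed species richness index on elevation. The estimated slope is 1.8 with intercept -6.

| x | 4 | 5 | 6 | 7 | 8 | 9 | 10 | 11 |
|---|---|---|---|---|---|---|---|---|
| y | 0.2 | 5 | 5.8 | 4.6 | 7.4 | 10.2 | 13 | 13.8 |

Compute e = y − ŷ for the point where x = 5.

ŷ = -6 + 1.8·5 = 3
e = 5 − 3 = 2

e = 2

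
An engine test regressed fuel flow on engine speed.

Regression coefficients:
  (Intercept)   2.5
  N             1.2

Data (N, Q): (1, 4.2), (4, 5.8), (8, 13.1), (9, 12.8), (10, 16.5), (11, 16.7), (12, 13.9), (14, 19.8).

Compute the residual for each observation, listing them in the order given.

0.5, -1.5, 1, -0.5, 2, 1, -3, 0.5

N=1: Q̂ = 2.5 + 1.2·1 = 3.7; r = 4.2 − 3.7 = 0.5
N=4: Q̂ = 2.5 + 1.2·4 = 7.3; r = 5.8 − 7.3 = -1.5
N=8: Q̂ = 2.5 + 1.2·8 = 12.1; r = 13.1 − 12.1 = 1
N=9: Q̂ = 2.5 + 1.2·9 = 13.3; r = 12.8 − 13.3 = -0.5
N=10: Q̂ = 2.5 + 1.2·10 = 14.5; r = 16.5 − 14.5 = 2
N=11: Q̂ = 2.5 + 1.2·11 = 15.7; r = 16.7 − 15.7 = 1
N=12: Q̂ = 2.5 + 1.2·12 = 16.9; r = 13.9 − 16.9 = -3
N=14: Q̂ = 2.5 + 1.2·14 = 19.3; r = 19.8 − 19.3 = 0.5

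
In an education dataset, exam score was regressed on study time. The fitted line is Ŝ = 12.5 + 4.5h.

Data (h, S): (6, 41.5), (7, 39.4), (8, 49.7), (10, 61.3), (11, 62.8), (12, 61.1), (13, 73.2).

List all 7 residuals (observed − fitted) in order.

h=6: Ŝ = 12.5 + 4.5·6 = 39.5; e = 41.5 − 39.5 = 2
h=7: Ŝ = 12.5 + 4.5·7 = 44; e = 39.4 − 44 = -4.6
h=8: Ŝ = 12.5 + 4.5·8 = 48.5; e = 49.7 − 48.5 = 1.2
h=10: Ŝ = 12.5 + 4.5·10 = 57.5; e = 61.3 − 57.5 = 3.8
h=11: Ŝ = 12.5 + 4.5·11 = 62; e = 62.8 − 62 = 0.8
h=12: Ŝ = 12.5 + 4.5·12 = 66.5; e = 61.1 − 66.5 = -5.4
h=13: Ŝ = 12.5 + 4.5·13 = 71; e = 73.2 − 71 = 2.2

2, -4.6, 1.2, 3.8, 0.8, -5.4, 2.2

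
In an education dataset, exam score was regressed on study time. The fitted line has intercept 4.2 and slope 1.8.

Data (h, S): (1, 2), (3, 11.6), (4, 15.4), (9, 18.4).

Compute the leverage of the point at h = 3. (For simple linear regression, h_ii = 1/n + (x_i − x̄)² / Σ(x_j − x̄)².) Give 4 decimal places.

h = 0.2950

h̄ = (1 + 3 + 4 + 9)/4 = 4.25
Σ(h − h̄)² = 10.5625 + 1.5625 + 0.0625 + 22.5625 = 34.75
h = 1/4 + (-1.25)²/34.75 = 0.25 + 0.044964 = 0.2950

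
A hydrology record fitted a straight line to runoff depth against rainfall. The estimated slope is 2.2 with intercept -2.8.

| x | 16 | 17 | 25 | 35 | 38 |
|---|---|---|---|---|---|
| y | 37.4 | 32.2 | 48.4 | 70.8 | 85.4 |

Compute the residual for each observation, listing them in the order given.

x=16: ŷ = -2.8 + 2.2·16 = 32.4; r = 37.4 − 32.4 = 5
x=17: ŷ = -2.8 + 2.2·17 = 34.6; r = 32.2 − 34.6 = -2.4
x=25: ŷ = -2.8 + 2.2·25 = 52.2; r = 48.4 − 52.2 = -3.8
x=35: ŷ = -2.8 + 2.2·35 = 74.2; r = 70.8 − 74.2 = -3.4
x=38: ŷ = -2.8 + 2.2·38 = 80.8; r = 85.4 − 80.8 = 4.6

5, -2.4, -3.8, -3.4, 4.6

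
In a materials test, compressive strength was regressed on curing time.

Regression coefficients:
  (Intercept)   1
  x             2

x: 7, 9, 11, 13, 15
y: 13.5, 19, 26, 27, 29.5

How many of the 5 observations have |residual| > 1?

3

x=7: ŷ = 1 + 2·7 = 15; e = 13.5 − 15 = -1.5
x=9: ŷ = 1 + 2·9 = 19; e = 19 − 19 = 0
x=11: ŷ = 1 + 2·11 = 23; e = 26 − 23 = 3
x=13: ŷ = 1 + 2·13 = 27; e = 27 − 27 = 0
x=15: ŷ = 1 + 2·15 = 31; e = 29.5 − 31 = -1.5
|e| > 1: x=7 (|e|=1.5), x=11 (|e|=3), x=15 (|e|=1.5) → 3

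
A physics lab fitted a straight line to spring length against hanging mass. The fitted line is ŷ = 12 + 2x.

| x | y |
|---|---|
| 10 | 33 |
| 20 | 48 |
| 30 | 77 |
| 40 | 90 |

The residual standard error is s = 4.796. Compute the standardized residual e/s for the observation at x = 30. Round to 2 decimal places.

1.04

ŷ = 12 + 2·30 = 72
e = 77 − 72 = 5
e/s = 5 / 4.796 = 1.04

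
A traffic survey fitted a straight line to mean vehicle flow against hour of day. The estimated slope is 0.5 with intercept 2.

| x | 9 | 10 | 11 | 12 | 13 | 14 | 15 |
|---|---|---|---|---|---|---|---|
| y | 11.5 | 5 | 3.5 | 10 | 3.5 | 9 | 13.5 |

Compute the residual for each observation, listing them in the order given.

x=9: ŷ = 2 + 0.5·9 = 6.5; e = 11.5 − 6.5 = 5
x=10: ŷ = 2 + 0.5·10 = 7; e = 5 − 7 = -2
x=11: ŷ = 2 + 0.5·11 = 7.5; e = 3.5 − 7.5 = -4
x=12: ŷ = 2 + 0.5·12 = 8; e = 10 − 8 = 2
x=13: ŷ = 2 + 0.5·13 = 8.5; e = 3.5 − 8.5 = -5
x=14: ŷ = 2 + 0.5·14 = 9; e = 9 − 9 = 0
x=15: ŷ = 2 + 0.5·15 = 9.5; e = 13.5 − 9.5 = 4

5, -2, -4, 2, -5, 0, 4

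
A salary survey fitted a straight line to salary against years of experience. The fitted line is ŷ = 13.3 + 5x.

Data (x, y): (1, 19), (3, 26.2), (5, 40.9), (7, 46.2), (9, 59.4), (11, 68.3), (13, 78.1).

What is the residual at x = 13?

ŷ = 13.3 + 5·13 = 78.3
r = 78.1 − 78.3 = -0.2

r = -0.2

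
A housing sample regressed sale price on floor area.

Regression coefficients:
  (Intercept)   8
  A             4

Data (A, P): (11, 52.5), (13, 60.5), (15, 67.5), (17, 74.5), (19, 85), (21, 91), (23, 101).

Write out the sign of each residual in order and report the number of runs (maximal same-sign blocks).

A=11: P̂ = 8 + 4·11 = 52; e = 52.5 − 52 = 0.5
A=13: P̂ = 8 + 4·13 = 60; e = 60.5 − 60 = 0.5
A=15: P̂ = 8 + 4·15 = 68; e = 67.5 − 68 = -0.5
A=17: P̂ = 8 + 4·17 = 76; e = 74.5 − 76 = -1.5
A=19: P̂ = 8 + 4·19 = 84; e = 85 − 84 = 1
A=21: P̂ = 8 + 4·21 = 92; e = 91 − 92 = -1
A=23: P̂ = 8 + 4·23 = 100; e = 101 − 100 = 1
Signs: + + − − + − +
Runs: +×2, −×2, +×1, −×1, +×1 → 5

5 runs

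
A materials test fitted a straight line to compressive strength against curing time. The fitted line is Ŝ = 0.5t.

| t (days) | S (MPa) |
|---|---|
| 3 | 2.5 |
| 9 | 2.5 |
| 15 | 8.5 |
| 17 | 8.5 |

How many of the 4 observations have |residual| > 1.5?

t=3: Ŝ = 0.5·3 = 1.5; r = 2.5 − 1.5 = 1
t=9: Ŝ = 0.5·9 = 4.5; r = 2.5 − 4.5 = -2
t=15: Ŝ = 0.5·15 = 7.5; r = 8.5 − 7.5 = 1
t=17: Ŝ = 0.5·17 = 8.5; r = 8.5 − 8.5 = 0
|r| > 1.5: t=9 (|r|=2) → 1

1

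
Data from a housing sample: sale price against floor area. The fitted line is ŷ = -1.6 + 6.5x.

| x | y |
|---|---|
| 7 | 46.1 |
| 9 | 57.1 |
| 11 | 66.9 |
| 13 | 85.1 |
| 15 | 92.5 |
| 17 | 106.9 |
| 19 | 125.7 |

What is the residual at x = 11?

ŷ = -1.6 + 6.5·11 = 69.9
r = 66.9 − 69.9 = -3

r = -3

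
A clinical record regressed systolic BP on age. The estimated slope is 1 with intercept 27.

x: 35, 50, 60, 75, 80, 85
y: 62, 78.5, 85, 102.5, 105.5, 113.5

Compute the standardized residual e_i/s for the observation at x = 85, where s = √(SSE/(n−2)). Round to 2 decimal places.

x=35: ŷ = 27 + 35 = 62; e = 62 − 62 = 0
x=50: ŷ = 27 + 50 = 77; e = 78.5 − 77 = 1.5
x=60: ŷ = 27 + 60 = 87; e = 85 − 87 = -2
x=75: ŷ = 27 + 75 = 102; e = 102.5 − 102 = 0.5
x=80: ŷ = 27 + 80 = 107; e = 105.5 − 107 = -1.5
x=85: ŷ = 27 + 85 = 112; e = 113.5 − 112 = 1.5
SSE = 0 + 2.25 + 4 + 0.25 + 2.25 + 2.25 = 11
s = √(11/4) = 1.65831
e/s = 1.5 / 1.65831 = 0.90

0.90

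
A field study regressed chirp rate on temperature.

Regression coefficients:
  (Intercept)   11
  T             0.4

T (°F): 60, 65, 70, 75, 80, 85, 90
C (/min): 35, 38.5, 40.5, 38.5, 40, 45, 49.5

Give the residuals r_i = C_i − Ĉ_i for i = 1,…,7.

T=60: Ĉ = 11 + 0.4·60 = 35; r = 35 − 35 = 0
T=65: Ĉ = 11 + 0.4·65 = 37; r = 38.5 − 37 = 1.5
T=70: Ĉ = 11 + 0.4·70 = 39; r = 40.5 − 39 = 1.5
T=75: Ĉ = 11 + 0.4·75 = 41; r = 38.5 − 41 = -2.5
T=80: Ĉ = 11 + 0.4·80 = 43; r = 40 − 43 = -3
T=85: Ĉ = 11 + 0.4·85 = 45; r = 45 − 45 = 0
T=90: Ĉ = 11 + 0.4·90 = 47; r = 49.5 − 47 = 2.5

0, 1.5, 1.5, -2.5, -3, 0, 2.5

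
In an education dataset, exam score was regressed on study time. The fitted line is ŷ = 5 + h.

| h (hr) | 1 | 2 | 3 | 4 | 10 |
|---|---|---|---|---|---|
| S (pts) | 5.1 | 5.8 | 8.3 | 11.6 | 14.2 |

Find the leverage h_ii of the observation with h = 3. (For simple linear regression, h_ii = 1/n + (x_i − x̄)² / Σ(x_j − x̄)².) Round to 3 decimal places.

h = 0.220

h̄ = (1 + 2 + 3 + 4 + 10)/5 = 4
Σ(h − h̄)² = 9 + 4 + 1 + 0 + 36 = 50
h = 1/5 + (-1)²/50 = 0.2 + 0.02 = 0.220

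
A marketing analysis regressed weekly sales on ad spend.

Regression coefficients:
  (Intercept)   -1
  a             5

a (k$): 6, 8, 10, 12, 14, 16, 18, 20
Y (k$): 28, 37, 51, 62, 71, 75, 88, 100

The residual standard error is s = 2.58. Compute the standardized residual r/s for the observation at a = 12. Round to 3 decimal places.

1.163

Ŷ = -1 + 5·12 = 59
r = 62 − 59 = 3
r/s = 3 / 2.58 = 1.163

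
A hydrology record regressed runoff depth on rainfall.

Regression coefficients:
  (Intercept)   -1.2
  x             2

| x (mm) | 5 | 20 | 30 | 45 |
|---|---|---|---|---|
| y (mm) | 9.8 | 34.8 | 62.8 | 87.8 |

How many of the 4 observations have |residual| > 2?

2

x=5: ŷ = -1.2 + 2·5 = 8.8; e = 9.8 − 8.8 = 1
x=20: ŷ = -1.2 + 2·20 = 38.8; e = 34.8 − 38.8 = -4
x=30: ŷ = -1.2 + 2·30 = 58.8; e = 62.8 − 58.8 = 4
x=45: ŷ = -1.2 + 2·45 = 88.8; e = 87.8 − 88.8 = -1
|e| > 2: x=20 (|e|=4), x=30 (|e|=4) → 2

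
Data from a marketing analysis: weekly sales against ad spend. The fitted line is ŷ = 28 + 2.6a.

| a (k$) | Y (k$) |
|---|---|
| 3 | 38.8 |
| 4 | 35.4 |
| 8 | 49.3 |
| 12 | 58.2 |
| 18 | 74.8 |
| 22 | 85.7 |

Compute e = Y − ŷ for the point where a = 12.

ŷ = 28 + 2.6·12 = 59.2
e = 58.2 − 59.2 = -1

e = -1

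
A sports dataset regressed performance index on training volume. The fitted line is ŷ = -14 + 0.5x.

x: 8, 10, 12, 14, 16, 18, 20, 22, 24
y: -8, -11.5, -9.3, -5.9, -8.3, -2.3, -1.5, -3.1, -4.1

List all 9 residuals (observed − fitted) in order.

2, -2.5, -1.3, 1.1, -2.3, 2.7, 2.5, -0.1, -2.1

x=8: ŷ = -14 + 0.5·8 = -10; r = -8 − (-10) = 2
x=10: ŷ = -14 + 0.5·10 = -9; r = -11.5 − (-9) = -2.5
x=12: ŷ = -14 + 0.5·12 = -8; r = -9.3 − (-8) = -1.3
x=14: ŷ = -14 + 0.5·14 = -7; r = -5.9 − (-7) = 1.1
x=16: ŷ = -14 + 0.5·16 = -6; r = -8.3 − (-6) = -2.3
x=18: ŷ = -14 + 0.5·18 = -5; r = -2.3 − (-5) = 2.7
x=20: ŷ = -14 + 0.5·20 = -4; r = -1.5 − (-4) = 2.5
x=22: ŷ = -14 + 0.5·22 = -3; r = -3.1 − (-3) = -0.1
x=24: ŷ = -14 + 0.5·24 = -2; r = -4.1 − (-2) = -2.1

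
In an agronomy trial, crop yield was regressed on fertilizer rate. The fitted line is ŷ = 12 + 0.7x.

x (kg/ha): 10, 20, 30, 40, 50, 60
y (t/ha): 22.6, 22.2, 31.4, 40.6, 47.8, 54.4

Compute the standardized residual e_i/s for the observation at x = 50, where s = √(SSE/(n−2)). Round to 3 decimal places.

x=10: ŷ = 12 + 0.7·10 = 19; e = 22.6 − 19 = 3.6
x=20: ŷ = 12 + 0.7·20 = 26; e = 22.2 − 26 = -3.8
x=30: ŷ = 12 + 0.7·30 = 33; e = 31.4 − 33 = -1.6
x=40: ŷ = 12 + 0.7·40 = 40; e = 40.6 − 40 = 0.6
x=50: ŷ = 12 + 0.7·50 = 47; e = 47.8 − 47 = 0.8
x=60: ŷ = 12 + 0.7·60 = 54; e = 54.4 − 54 = 0.4
SSE = 12.96 + 14.44 + 2.56 + 0.36 + 0.64 + 0.16 = 31.12
s = √(31.12/4) = 2.78927
e/s = 0.8 / 2.78927 = 0.287

0.287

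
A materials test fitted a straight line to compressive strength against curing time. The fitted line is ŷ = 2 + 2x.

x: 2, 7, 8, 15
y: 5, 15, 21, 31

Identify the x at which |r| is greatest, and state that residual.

x=2: ŷ = 2 + 2·2 = 6; r = 5 − 6 = -1
x=7: ŷ = 2 + 2·7 = 16; r = 15 − 16 = -1
x=8: ŷ = 2 + 2·8 = 18; r = 21 − 18 = 3
x=15: ŷ = 2 + 2·15 = 32; r = 31 − 32 = -1
Largest |r| is 3 at x = 8, residual 3.

x = 8, r = 3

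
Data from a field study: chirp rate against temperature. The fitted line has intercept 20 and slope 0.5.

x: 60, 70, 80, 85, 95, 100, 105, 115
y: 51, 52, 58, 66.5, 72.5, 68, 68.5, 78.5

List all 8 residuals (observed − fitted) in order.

x=60: ŷ = 20 + 0.5·60 = 50; e = 51 − 50 = 1
x=70: ŷ = 20 + 0.5·70 = 55; e = 52 − 55 = -3
x=80: ŷ = 20 + 0.5·80 = 60; e = 58 − 60 = -2
x=85: ŷ = 20 + 0.5·85 = 62.5; e = 66.5 − 62.5 = 4
x=95: ŷ = 20 + 0.5·95 = 67.5; e = 72.5 − 67.5 = 5
x=100: ŷ = 20 + 0.5·100 = 70; e = 68 − 70 = -2
x=105: ŷ = 20 + 0.5·105 = 72.5; e = 68.5 − 72.5 = -4
x=115: ŷ = 20 + 0.5·115 = 77.5; e = 78.5 − 77.5 = 1

1, -3, -2, 4, 5, -2, -4, 1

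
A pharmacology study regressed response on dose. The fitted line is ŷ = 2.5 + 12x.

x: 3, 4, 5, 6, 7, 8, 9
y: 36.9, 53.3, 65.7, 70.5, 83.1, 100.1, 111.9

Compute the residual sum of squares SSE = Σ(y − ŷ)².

SSE = 52.72

x=3: ŷ = 2.5 + 12·3 = 38.5; r = 36.9 − 38.5 = -1.6
x=4: ŷ = 2.5 + 12·4 = 50.5; r = 53.3 − 50.5 = 2.8
x=5: ŷ = 2.5 + 12·5 = 62.5; r = 65.7 − 62.5 = 3.2
x=6: ŷ = 2.5 + 12·6 = 74.5; r = 70.5 − 74.5 = -4
x=7: ŷ = 2.5 + 12·7 = 86.5; r = 83.1 − 86.5 = -3.4
x=8: ŷ = 2.5 + 12·8 = 98.5; r = 100.1 − 98.5 = 1.6
x=9: ŷ = 2.5 + 12·9 = 110.5; r = 111.9 − 110.5 = 1.4
SSE = 2.56 + 7.84 + 10.24 + 16 + 11.56 + 2.56 + 1.96 = 52.72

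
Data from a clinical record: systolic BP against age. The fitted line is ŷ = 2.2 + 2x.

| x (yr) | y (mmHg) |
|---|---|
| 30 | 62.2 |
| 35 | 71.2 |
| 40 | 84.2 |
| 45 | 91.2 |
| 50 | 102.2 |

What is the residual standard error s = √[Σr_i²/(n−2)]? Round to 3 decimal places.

s = 1.414

x=30: ŷ = 2.2 + 2·30 = 62.2; r = 62.2 − 62.2 = 0
x=35: ŷ = 2.2 + 2·35 = 72.2; r = 71.2 − 72.2 = -1
x=40: ŷ = 2.2 + 2·40 = 82.2; r = 84.2 − 82.2 = 2
x=45: ŷ = 2.2 + 2·45 = 92.2; r = 91.2 − 92.2 = -1
x=50: ŷ = 2.2 + 2·50 = 102.2; r = 102.2 − 102.2 = 0
SSE = 0 + 1 + 4 + 1 + 0 = 6
s = √(6/3) = √2 ≈ 1.414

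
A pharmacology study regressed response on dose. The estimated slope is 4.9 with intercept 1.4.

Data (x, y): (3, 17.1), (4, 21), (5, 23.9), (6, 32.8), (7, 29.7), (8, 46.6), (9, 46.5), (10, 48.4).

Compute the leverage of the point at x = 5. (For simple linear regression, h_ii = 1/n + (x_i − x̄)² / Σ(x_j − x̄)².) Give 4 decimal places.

x̄ = (3 + 4 + 5 + 6 + 7 + 8 + 9 + 10)/8 = 6.5
Σ(x − x̄)² = 12.25 + 6.25 + 2.25 + 0.25 + 0.25 + 2.25 + 6.25 + 12.25 = 42
h = 1/8 + (-1.5)²/42 = 0.125 + 0.0535714 = 0.1786

h = 0.1786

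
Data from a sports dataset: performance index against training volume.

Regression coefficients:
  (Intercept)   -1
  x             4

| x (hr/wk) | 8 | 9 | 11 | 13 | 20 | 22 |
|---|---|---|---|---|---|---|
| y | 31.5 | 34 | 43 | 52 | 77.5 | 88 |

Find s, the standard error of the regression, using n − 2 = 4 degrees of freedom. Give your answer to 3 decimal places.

s = 1.173

x=8: ŷ = -1 + 4·8 = 31; e = 31.5 − 31 = 0.5
x=9: ŷ = -1 + 4·9 = 35; e = 34 − 35 = -1
x=11: ŷ = -1 + 4·11 = 43; e = 43 − 43 = 0
x=13: ŷ = -1 + 4·13 = 51; e = 52 − 51 = 1
x=20: ŷ = -1 + 4·20 = 79; e = 77.5 − 79 = -1.5
x=22: ŷ = -1 + 4·22 = 87; e = 88 − 87 = 1
SSE = 0.25 + 1 + 0 + 1 + 2.25 + 1 = 5.5
s = √(5.5/4) = √1.375 ≈ 1.173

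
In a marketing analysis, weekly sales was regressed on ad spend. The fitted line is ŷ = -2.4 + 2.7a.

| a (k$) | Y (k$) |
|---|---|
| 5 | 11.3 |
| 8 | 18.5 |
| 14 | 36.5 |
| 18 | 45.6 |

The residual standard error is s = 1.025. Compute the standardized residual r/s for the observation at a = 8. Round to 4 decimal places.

-0.6829

ŷ = -2.4 + 2.7·8 = 19.2
r = 18.5 − 19.2 = -0.7
r/s = -0.7 / 1.025 = -0.6829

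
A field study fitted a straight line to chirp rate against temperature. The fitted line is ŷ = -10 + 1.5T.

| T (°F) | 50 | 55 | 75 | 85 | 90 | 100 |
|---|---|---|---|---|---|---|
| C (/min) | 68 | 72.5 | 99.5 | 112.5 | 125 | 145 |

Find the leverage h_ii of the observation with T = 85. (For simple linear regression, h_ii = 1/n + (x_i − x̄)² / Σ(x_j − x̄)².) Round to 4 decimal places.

T̄ = (50 + 55 + 75 + 85 + 90 + 100)/6 = 75.8333
Σ(T − T̄)² = 667.361 + 434.028 + 0.694444 + 84.0278 + 200.694 + 584.028 = 1970.83
h = 1/6 + (9.16667)²/1970.83 = 0.166667 + 0.0426357 = 0.2093

h = 0.2093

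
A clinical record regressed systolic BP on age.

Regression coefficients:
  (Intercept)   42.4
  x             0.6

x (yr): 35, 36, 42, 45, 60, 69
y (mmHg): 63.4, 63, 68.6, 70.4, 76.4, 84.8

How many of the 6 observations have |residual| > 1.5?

1

x=35: ŷ = 42.4 + 0.6·35 = 63.4; r = 63.4 − 63.4 = 0
x=36: ŷ = 42.4 + 0.6·36 = 64; r = 63 − 64 = -1
x=42: ŷ = 42.4 + 0.6·42 = 67.6; r = 68.6 − 67.6 = 1
x=45: ŷ = 42.4 + 0.6·45 = 69.4; r = 70.4 − 69.4 = 1
x=60: ŷ = 42.4 + 0.6·60 = 78.4; r = 76.4 − 78.4 = -2
x=69: ŷ = 42.4 + 0.6·69 = 83.8; r = 84.8 − 83.8 = 1
|r| > 1.5: x=60 (|r|=2) → 1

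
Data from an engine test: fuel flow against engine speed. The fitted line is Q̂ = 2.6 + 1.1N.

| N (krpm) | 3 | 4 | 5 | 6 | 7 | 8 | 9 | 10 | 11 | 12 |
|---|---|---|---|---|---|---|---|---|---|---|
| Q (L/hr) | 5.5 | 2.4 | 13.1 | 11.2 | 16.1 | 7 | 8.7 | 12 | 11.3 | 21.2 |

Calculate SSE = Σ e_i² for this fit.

SSE = 161.04

N=3: Q̂ = 2.6 + 1.1·3 = 5.9; e = 5.5 − 5.9 = -0.4
N=4: Q̂ = 2.6 + 1.1·4 = 7; e = 2.4 − 7 = -4.6
N=5: Q̂ = 2.6 + 1.1·5 = 8.1; e = 13.1 − 8.1 = 5
N=6: Q̂ = 2.6 + 1.1·6 = 9.2; e = 11.2 − 9.2 = 2
N=7: Q̂ = 2.6 + 1.1·7 = 10.3; e = 16.1 − 10.3 = 5.8
N=8: Q̂ = 2.6 + 1.1·8 = 11.4; e = 7 − 11.4 = -4.4
N=9: Q̂ = 2.6 + 1.1·9 = 12.5; e = 8.7 − 12.5 = -3.8
N=10: Q̂ = 2.6 + 1.1·10 = 13.6; e = 12 − 13.6 = -1.6
N=11: Q̂ = 2.6 + 1.1·11 = 14.7; e = 11.3 − 14.7 = -3.4
N=12: Q̂ = 2.6 + 1.1·12 = 15.8; e = 21.2 − 15.8 = 5.4
SSE = 0.16 + 21.16 + 25 + 4 + 33.64 + 19.36 + 14.44 + 2.56 + 11.56 + 29.16 = 161.04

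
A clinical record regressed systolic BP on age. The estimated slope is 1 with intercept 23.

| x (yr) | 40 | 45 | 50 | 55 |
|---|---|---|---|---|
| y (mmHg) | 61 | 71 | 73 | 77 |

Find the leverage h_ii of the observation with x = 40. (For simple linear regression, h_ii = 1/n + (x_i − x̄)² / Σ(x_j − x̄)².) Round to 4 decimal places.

h = 0.7000

x̄ = (40 + 45 + 50 + 55)/4 = 47.5
Σ(x − x̄)² = 56.25 + 6.25 + 6.25 + 56.25 = 125
h = 1/4 + (-7.5)²/125 = 0.25 + 0.45 = 0.7000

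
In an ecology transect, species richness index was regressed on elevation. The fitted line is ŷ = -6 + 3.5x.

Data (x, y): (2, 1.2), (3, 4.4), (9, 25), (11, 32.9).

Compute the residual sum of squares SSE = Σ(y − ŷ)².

SSE = 0.46

x=2: ŷ = -6 + 3.5·2 = 1; r = 1.2 − 1 = 0.2
x=3: ŷ = -6 + 3.5·3 = 4.5; r = 4.4 − 4.5 = -0.1
x=9: ŷ = -6 + 3.5·9 = 25.5; r = 25 − 25.5 = -0.5
x=11: ŷ = -6 + 3.5·11 = 32.5; r = 32.9 − 32.5 = 0.4
SSE = 0.04 + 0.01 + 0.25 + 0.16 = 0.46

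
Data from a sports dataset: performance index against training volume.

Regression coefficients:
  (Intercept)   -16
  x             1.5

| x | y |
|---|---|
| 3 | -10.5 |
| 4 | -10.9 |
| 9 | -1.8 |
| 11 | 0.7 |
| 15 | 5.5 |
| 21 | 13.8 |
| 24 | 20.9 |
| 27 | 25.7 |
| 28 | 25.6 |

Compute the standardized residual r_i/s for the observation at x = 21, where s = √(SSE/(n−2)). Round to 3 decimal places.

-1.530

x=3: ŷ = -16 + 1.5·3 = -11.5; r = -10.5 − (-11.5) = 1
x=4: ŷ = -16 + 1.5·4 = -10; r = -10.9 − (-10) = -0.9
x=9: ŷ = -16 + 1.5·9 = -2.5; r = -1.8 − (-2.5) = 0.7
x=11: ŷ = -16 + 1.5·11 = 0.5; r = 0.7 − 0.5 = 0.2
x=15: ŷ = -16 + 1.5·15 = 6.5; r = 5.5 − 6.5 = -1
x=21: ŷ = -16 + 1.5·21 = 15.5; r = 13.8 − 15.5 = -1.7
x=24: ŷ = -16 + 1.5·24 = 20; r = 20.9 − 20 = 0.9
x=27: ŷ = -16 + 1.5·27 = 24.5; r = 25.7 − 24.5 = 1.2
x=28: ŷ = -16 + 1.5·28 = 26; r = 25.6 − 26 = -0.4
SSE = 1 + 0.81 + 0.49 + 0.04 + 1 + 2.89 + 0.81 + 1.44 + 0.16 = 8.64
s = √(8.64/7) = 1.11098
r/s = -1.7 / 1.11098 = -1.530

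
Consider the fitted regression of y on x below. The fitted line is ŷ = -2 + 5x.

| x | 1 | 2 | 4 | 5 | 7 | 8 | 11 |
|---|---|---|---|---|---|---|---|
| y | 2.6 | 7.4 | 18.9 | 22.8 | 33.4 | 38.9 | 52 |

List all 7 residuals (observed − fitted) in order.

-0.4, -0.6, 0.9, -0.2, 0.4, 0.9, -1

x=1: ŷ = -2 + 5·1 = 3; r = 2.6 − 3 = -0.4
x=2: ŷ = -2 + 5·2 = 8; r = 7.4 − 8 = -0.6
x=4: ŷ = -2 + 5·4 = 18; r = 18.9 − 18 = 0.9
x=5: ŷ = -2 + 5·5 = 23; r = 22.8 − 23 = -0.2
x=7: ŷ = -2 + 5·7 = 33; r = 33.4 − 33 = 0.4
x=8: ŷ = -2 + 5·8 = 38; r = 38.9 − 38 = 0.9
x=11: ŷ = -2 + 5·11 = 53; r = 52 − 53 = -1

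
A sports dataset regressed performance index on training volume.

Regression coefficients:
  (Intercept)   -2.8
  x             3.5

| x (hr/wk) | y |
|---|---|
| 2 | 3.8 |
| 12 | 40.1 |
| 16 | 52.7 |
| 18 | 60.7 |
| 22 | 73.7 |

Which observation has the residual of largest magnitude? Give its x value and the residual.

x = 12, e = 0.9

x=2: ŷ = -2.8 + 3.5·2 = 4.2; e = 3.8 − 4.2 = -0.4
x=12: ŷ = -2.8 + 3.5·12 = 39.2; e = 40.1 − 39.2 = 0.9
x=16: ŷ = -2.8 + 3.5·16 = 53.2; e = 52.7 − 53.2 = -0.5
x=18: ŷ = -2.8 + 3.5·18 = 60.2; e = 60.7 − 60.2 = 0.5
x=22: ŷ = -2.8 + 3.5·22 = 74.2; e = 73.7 − 74.2 = -0.5
Largest |e| is 0.9 at x = 12, residual 0.9.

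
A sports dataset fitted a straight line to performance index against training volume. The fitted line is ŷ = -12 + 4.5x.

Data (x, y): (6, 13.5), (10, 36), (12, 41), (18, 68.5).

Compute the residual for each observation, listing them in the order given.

-1.5, 3, -1, -0.5

x=6: ŷ = -12 + 4.5·6 = 15; r = 13.5 − 15 = -1.5
x=10: ŷ = -12 + 4.5·10 = 33; r = 36 − 33 = 3
x=12: ŷ = -12 + 4.5·12 = 42; r = 41 − 42 = -1
x=18: ŷ = -12 + 4.5·18 = 69; r = 68.5 − 69 = -0.5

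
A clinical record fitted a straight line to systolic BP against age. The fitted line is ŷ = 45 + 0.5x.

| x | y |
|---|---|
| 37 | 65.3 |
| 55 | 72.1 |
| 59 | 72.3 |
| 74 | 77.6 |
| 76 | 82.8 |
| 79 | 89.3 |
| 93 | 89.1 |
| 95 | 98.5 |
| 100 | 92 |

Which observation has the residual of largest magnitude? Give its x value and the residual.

x = 95, e = 6

x=37: ŷ = 45 + 0.5·37 = 63.5; e = 65.3 − 63.5 = 1.8
x=55: ŷ = 45 + 0.5·55 = 72.5; e = 72.1 − 72.5 = -0.4
x=59: ŷ = 45 + 0.5·59 = 74.5; e = 72.3 − 74.5 = -2.2
x=74: ŷ = 45 + 0.5·74 = 82; e = 77.6 − 82 = -4.4
x=76: ŷ = 45 + 0.5·76 = 83; e = 82.8 − 83 = -0.2
x=79: ŷ = 45 + 0.5·79 = 84.5; e = 89.3 − 84.5 = 4.8
x=93: ŷ = 45 + 0.5·93 = 91.5; e = 89.1 − 91.5 = -2.4
x=95: ŷ = 45 + 0.5·95 = 92.5; e = 98.5 − 92.5 = 6
x=100: ŷ = 45 + 0.5·100 = 95; e = 92 − 95 = -3
Largest |e| is 6 at x = 95, residual 6.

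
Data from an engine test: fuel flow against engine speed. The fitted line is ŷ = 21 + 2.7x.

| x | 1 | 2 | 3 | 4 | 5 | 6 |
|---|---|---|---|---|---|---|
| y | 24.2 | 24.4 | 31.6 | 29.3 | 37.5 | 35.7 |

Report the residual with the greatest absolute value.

x=1: ŷ = 21 + 2.7·1 = 23.7; r = 24.2 − 23.7 = 0.5
x=2: ŷ = 21 + 2.7·2 = 26.4; r = 24.4 − 26.4 = -2
x=3: ŷ = 21 + 2.7·3 = 29.1; r = 31.6 − 29.1 = 2.5
x=4: ŷ = 21 + 2.7·4 = 31.8; r = 29.3 − 31.8 = -2.5
x=5: ŷ = 21 + 2.7·5 = 34.5; r = 37.5 − 34.5 = 3
x=6: ŷ = 21 + 2.7·6 = 37.2; r = 35.7 − 37.2 = -1.5
Largest |r| is 3 at x = 5, residual 3.

r = 3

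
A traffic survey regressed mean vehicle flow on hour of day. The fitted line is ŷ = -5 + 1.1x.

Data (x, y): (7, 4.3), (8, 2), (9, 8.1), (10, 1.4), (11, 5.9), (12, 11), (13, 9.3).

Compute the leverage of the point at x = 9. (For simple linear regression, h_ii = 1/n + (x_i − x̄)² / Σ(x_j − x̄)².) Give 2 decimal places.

h = 0.18

x̄ = (7 + 8 + 9 + 10 + 11 + 12 + 13)/7 = 10
Σ(x − x̄)² = 9 + 4 + 1 + 0 + 1 + 4 + 9 = 28
h = 1/7 + (-1)²/28 = 0.142857 + 0.0357143 = 0.18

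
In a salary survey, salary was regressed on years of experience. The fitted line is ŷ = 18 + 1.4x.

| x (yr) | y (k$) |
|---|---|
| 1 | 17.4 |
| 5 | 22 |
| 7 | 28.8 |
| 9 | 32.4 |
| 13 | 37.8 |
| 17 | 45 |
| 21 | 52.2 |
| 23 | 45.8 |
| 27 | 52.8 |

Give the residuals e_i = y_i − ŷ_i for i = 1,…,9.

x=1: ŷ = 18 + 1.4·1 = 19.4; e = 17.4 − 19.4 = -2
x=5: ŷ = 18 + 1.4·5 = 25; e = 22 − 25 = -3
x=7: ŷ = 18 + 1.4·7 = 27.8; e = 28.8 − 27.8 = 1
x=9: ŷ = 18 + 1.4·9 = 30.6; e = 32.4 − 30.6 = 1.8
x=13: ŷ = 18 + 1.4·13 = 36.2; e = 37.8 − 36.2 = 1.6
x=17: ŷ = 18 + 1.4·17 = 41.8; e = 45 − 41.8 = 3.2
x=21: ŷ = 18 + 1.4·21 = 47.4; e = 52.2 − 47.4 = 4.8
x=23: ŷ = 18 + 1.4·23 = 50.2; e = 45.8 − 50.2 = -4.4
x=27: ŷ = 18 + 1.4·27 = 55.8; e = 52.8 − 55.8 = -3

-2, -3, 1, 1.8, 1.6, 3.2, 4.8, -4.4, -3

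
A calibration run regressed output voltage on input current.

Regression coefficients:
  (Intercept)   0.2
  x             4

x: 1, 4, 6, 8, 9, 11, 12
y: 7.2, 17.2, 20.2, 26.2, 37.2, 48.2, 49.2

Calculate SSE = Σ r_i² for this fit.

x=1: ŷ = 0.2 + 4·1 = 4.2; r = 7.2 − 4.2 = 3
x=4: ŷ = 0.2 + 4·4 = 16.2; r = 17.2 − 16.2 = 1
x=6: ŷ = 0.2 + 4·6 = 24.2; r = 20.2 − 24.2 = -4
x=8: ŷ = 0.2 + 4·8 = 32.2; r = 26.2 − 32.2 = -6
x=9: ŷ = 0.2 + 4·9 = 36.2; r = 37.2 − 36.2 = 1
x=11: ŷ = 0.2 + 4·11 = 44.2; r = 48.2 − 44.2 = 4
x=12: ŷ = 0.2 + 4·12 = 48.2; r = 49.2 − 48.2 = 1
SSE = 9 + 1 + 16 + 36 + 1 + 16 + 1 = 80

SSE = 80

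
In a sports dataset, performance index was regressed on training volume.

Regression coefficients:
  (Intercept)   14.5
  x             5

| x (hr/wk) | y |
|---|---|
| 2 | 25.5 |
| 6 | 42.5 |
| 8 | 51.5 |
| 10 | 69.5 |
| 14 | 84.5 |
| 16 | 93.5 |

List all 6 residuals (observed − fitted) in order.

x=2: ŷ = 14.5 + 5·2 = 24.5; e = 25.5 − 24.5 = 1
x=6: ŷ = 14.5 + 5·6 = 44.5; e = 42.5 − 44.5 = -2
x=8: ŷ = 14.5 + 5·8 = 54.5; e = 51.5 − 54.5 = -3
x=10: ŷ = 14.5 + 5·10 = 64.5; e = 69.5 − 64.5 = 5
x=14: ŷ = 14.5 + 5·14 = 84.5; e = 84.5 − 84.5 = 0
x=16: ŷ = 14.5 + 5·16 = 94.5; e = 93.5 − 94.5 = -1

1, -2, -3, 5, 0, -1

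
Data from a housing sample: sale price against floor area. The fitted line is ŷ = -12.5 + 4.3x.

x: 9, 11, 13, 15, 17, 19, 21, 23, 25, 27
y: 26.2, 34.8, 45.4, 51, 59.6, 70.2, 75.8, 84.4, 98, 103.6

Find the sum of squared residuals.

x=9: ŷ = -12.5 + 4.3·9 = 26.2; r = 26.2 − 26.2 = 0
x=11: ŷ = -12.5 + 4.3·11 = 34.8; r = 34.8 − 34.8 = 0
x=13: ŷ = -12.5 + 4.3·13 = 43.4; r = 45.4 − 43.4 = 2
x=15: ŷ = -12.5 + 4.3·15 = 52; r = 51 − 52 = -1
x=17: ŷ = -12.5 + 4.3·17 = 60.6; r = 59.6 − 60.6 = -1
x=19: ŷ = -12.5 + 4.3·19 = 69.2; r = 70.2 − 69.2 = 1
x=21: ŷ = -12.5 + 4.3·21 = 77.8; r = 75.8 − 77.8 = -2
x=23: ŷ = -12.5 + 4.3·23 = 86.4; r = 84.4 − 86.4 = -2
x=25: ŷ = -12.5 + 4.3·25 = 95; r = 98 − 95 = 3
x=27: ŷ = -12.5 + 4.3·27 = 103.6; r = 103.6 − 103.6 = 0
SSE = 0 + 0 + 4 + 1 + 1 + 1 + 4 + 4 + 9 + 0 = 24

SSE = 24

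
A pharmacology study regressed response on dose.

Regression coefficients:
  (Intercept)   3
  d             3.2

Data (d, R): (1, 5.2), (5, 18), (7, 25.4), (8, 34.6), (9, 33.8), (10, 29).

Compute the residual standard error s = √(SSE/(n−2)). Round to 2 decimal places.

d=1: R̂ = 3 + 3.2·1 = 6.2; e = 5.2 − 6.2 = -1
d=5: R̂ = 3 + 3.2·5 = 19; e = 18 − 19 = -1
d=7: R̂ = 3 + 3.2·7 = 25.4; e = 25.4 − 25.4 = 0
d=8: R̂ = 3 + 3.2·8 = 28.6; e = 34.6 − 28.6 = 6
d=9: R̂ = 3 + 3.2·9 = 31.8; e = 33.8 − 31.8 = 2
d=10: R̂ = 3 + 3.2·10 = 35; e = 29 − 35 = -6
SSE = 1 + 1 + 0 + 36 + 4 + 36 = 78
s = √(78/4) = √19.5 ≈ 4.42

s = 4.42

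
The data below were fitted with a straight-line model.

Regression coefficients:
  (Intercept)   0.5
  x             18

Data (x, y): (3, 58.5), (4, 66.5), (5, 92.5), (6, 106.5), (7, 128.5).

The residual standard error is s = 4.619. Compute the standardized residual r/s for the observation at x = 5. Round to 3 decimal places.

ŷ = 0.5 + 18·5 = 90.5
r = 92.5 − 90.5 = 2
r/s = 2 / 4.619 = 0.433

0.433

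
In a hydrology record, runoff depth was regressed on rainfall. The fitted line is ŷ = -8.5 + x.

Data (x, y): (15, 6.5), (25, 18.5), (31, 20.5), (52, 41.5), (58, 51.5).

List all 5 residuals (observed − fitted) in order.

0, 2, -2, -2, 2

x=15: ŷ = -8.5 + 15 = 6.5; e = 6.5 − 6.5 = 0
x=25: ŷ = -8.5 + 25 = 16.5; e = 18.5 − 16.5 = 2
x=31: ŷ = -8.5 + 31 = 22.5; e = 20.5 − 22.5 = -2
x=52: ŷ = -8.5 + 52 = 43.5; e = 41.5 − 43.5 = -2
x=58: ŷ = -8.5 + 58 = 49.5; e = 51.5 − 49.5 = 2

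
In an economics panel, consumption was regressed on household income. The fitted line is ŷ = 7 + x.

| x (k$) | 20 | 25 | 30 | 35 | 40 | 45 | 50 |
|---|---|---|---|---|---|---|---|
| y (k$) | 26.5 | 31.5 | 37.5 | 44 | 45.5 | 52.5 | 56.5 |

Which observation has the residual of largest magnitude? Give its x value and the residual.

x = 35, r = 2

x=20: ŷ = 7 + 20 = 27; r = 26.5 − 27 = -0.5
x=25: ŷ = 7 + 25 = 32; r = 31.5 − 32 = -0.5
x=30: ŷ = 7 + 30 = 37; r = 37.5 − 37 = 0.5
x=35: ŷ = 7 + 35 = 42; r = 44 − 42 = 2
x=40: ŷ = 7 + 40 = 47; r = 45.5 − 47 = -1.5
x=45: ŷ = 7 + 45 = 52; r = 52.5 − 52 = 0.5
x=50: ŷ = 7 + 50 = 57; r = 56.5 − 57 = -0.5
Largest |r| is 2 at x = 35, residual 2.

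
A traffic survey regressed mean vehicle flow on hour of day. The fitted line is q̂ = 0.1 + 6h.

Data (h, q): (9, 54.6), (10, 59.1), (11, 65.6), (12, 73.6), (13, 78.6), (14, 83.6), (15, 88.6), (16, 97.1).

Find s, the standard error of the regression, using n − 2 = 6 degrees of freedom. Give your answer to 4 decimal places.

h=9: q̂ = 0.1 + 6·9 = 54.1; r = 54.6 − 54.1 = 0.5
h=10: q̂ = 0.1 + 6·10 = 60.1; r = 59.1 − 60.1 = -1
h=11: q̂ = 0.1 + 6·11 = 66.1; r = 65.6 − 66.1 = -0.5
h=12: q̂ = 0.1 + 6·12 = 72.1; r = 73.6 − 72.1 = 1.5
h=13: q̂ = 0.1 + 6·13 = 78.1; r = 78.6 − 78.1 = 0.5
h=14: q̂ = 0.1 + 6·14 = 84.1; r = 83.6 − 84.1 = -0.5
h=15: q̂ = 0.1 + 6·15 = 90.1; r = 88.6 − 90.1 = -1.5
h=16: q̂ = 0.1 + 6·16 = 96.1; r = 97.1 − 96.1 = 1
SSE = 0.25 + 1 + 0.25 + 2.25 + 0.25 + 0.25 + 2.25 + 1 = 7.5
s = √(7.5/6) = √1.25 ≈ 1.1180

s = 1.1180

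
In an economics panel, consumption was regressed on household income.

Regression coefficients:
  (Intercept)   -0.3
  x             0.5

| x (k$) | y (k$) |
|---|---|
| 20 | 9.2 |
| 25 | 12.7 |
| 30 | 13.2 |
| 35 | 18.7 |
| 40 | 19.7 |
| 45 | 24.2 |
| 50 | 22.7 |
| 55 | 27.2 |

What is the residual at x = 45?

e = 2

ŷ = -0.3 + 0.5·45 = 22.2
e = 24.2 − 22.2 = 2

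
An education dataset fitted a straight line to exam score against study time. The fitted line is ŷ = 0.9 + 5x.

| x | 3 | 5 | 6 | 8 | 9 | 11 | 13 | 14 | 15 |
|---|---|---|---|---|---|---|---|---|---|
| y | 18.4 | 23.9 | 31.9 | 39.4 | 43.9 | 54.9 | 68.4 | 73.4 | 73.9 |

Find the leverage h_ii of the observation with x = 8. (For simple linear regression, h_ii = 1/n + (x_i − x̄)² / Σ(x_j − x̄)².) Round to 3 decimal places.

h = 0.124

x̄ = (3 + 5 + 6 + 8 + 9 + 11 + 13 + 14 + 15)/9 = 9.33333
Σ(x − x̄)² = 40.1111 + 18.7778 + 11.1111 + 1.77778 + 0.111111 + 2.77778 + 13.4444 + 21.7778 + 32.1111 = 142
h = 1/9 + (-1.33333)²/142 = 0.111111 + 0.0125196 = 0.124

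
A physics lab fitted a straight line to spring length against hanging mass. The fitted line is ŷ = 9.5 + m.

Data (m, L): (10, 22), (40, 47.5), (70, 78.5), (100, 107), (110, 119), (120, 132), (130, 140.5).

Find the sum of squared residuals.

SSE = 25

m=10: ŷ = 9.5 + 10 = 19.5; e = 22 − 19.5 = 2.5
m=40: ŷ = 9.5 + 40 = 49.5; e = 47.5 − 49.5 = -2
m=70: ŷ = 9.5 + 70 = 79.5; e = 78.5 − 79.5 = -1
m=100: ŷ = 9.5 + 100 = 109.5; e = 107 − 109.5 = -2.5
m=110: ŷ = 9.5 + 110 = 119.5; e = 119 − 119.5 = -0.5
m=120: ŷ = 9.5 + 120 = 129.5; e = 132 − 129.5 = 2.5
m=130: ŷ = 9.5 + 130 = 139.5; e = 140.5 − 139.5 = 1
SSE = 6.25 + 4 + 1 + 6.25 + 0.25 + 6.25 + 1 = 25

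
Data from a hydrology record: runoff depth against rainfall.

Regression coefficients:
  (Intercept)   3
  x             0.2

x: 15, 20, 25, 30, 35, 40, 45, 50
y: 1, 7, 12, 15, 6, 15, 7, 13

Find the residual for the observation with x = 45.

ŷ = 3 + 0.2·45 = 12
r = 7 − 12 = -5

r = -5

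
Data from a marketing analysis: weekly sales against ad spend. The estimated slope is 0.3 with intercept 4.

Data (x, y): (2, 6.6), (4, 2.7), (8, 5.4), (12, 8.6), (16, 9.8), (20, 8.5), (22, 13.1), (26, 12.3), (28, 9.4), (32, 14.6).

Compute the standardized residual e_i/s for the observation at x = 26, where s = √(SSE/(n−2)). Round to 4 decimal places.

x=2: ŷ = 4 + 0.3·2 = 4.6; e = 6.6 − 4.6 = 2
x=4: ŷ = 4 + 0.3·4 = 5.2; e = 2.7 − 5.2 = -2.5
x=8: ŷ = 4 + 0.3·8 = 6.4; e = 5.4 − 6.4 = -1
x=12: ŷ = 4 + 0.3·12 = 7.6; e = 8.6 − 7.6 = 1
x=16: ŷ = 4 + 0.3·16 = 8.8; e = 9.8 − 8.8 = 1
x=20: ŷ = 4 + 0.3·20 = 10; e = 8.5 − 10 = -1.5
x=22: ŷ = 4 + 0.3·22 = 10.6; e = 13.1 − 10.6 = 2.5
x=26: ŷ = 4 + 0.3·26 = 11.8; e = 12.3 − 11.8 = 0.5
x=28: ŷ = 4 + 0.3·28 = 12.4; e = 9.4 − 12.4 = -3
x=32: ŷ = 4 + 0.3·32 = 13.6; e = 14.6 − 13.6 = 1
SSE = 4 + 6.25 + 1 + 1 + 1 + 2.25 + 6.25 + 0.25 + 9 + 1 = 32
s = √(32/8) = 2
e/s = 0.5 / 2 = 0.2500

0.2500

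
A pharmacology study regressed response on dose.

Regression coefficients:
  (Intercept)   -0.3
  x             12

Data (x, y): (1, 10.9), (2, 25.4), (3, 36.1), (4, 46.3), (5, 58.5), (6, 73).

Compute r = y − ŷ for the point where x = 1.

r = -0.8

ŷ = -0.3 + 12·1 = 11.7
r = 10.9 − 11.7 = -0.8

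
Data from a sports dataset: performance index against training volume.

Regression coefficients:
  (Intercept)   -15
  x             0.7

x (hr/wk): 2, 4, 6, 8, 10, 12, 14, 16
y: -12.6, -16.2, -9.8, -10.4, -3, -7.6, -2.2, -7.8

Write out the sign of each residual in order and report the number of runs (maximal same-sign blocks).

x=2: ŷ = -15 + 0.7·2 = -13.6; e = -12.6 − (-13.6) = 1
x=4: ŷ = -15 + 0.7·4 = -12.2; e = -16.2 − (-12.2) = -4
x=6: ŷ = -15 + 0.7·6 = -10.8; e = -9.8 − (-10.8) = 1
x=8: ŷ = -15 + 0.7·8 = -9.4; e = -10.4 − (-9.4) = -1
x=10: ŷ = -15 + 0.7·10 = -8; e = -3 − (-8) = 5
x=12: ŷ = -15 + 0.7·12 = -6.6; e = -7.6 − (-6.6) = -1
x=14: ŷ = -15 + 0.7·14 = -5.2; e = -2.2 − (-5.2) = 3
x=16: ŷ = -15 + 0.7·16 = -3.8; e = -7.8 − (-3.8) = -4
Signs: + − + − + − + −
Runs: +×1, −×1, +×1, −×1, +×1, −×1, +×1, −×1 → 8

8 runs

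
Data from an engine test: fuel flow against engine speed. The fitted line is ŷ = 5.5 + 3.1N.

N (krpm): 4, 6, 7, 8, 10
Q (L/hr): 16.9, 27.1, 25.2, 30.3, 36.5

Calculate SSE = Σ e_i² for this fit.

SSE = 14

N=4: ŷ = 5.5 + 3.1·4 = 17.9; e = 16.9 − 17.9 = -1
N=6: ŷ = 5.5 + 3.1·6 = 24.1; e = 27.1 − 24.1 = 3
N=7: ŷ = 5.5 + 3.1·7 = 27.2; e = 25.2 − 27.2 = -2
N=8: ŷ = 5.5 + 3.1·8 = 30.3; e = 30.3 − 30.3 = 0
N=10: ŷ = 5.5 + 3.1·10 = 36.5; e = 36.5 − 36.5 = 0
SSE = 1 + 9 + 4 + 0 + 0 = 14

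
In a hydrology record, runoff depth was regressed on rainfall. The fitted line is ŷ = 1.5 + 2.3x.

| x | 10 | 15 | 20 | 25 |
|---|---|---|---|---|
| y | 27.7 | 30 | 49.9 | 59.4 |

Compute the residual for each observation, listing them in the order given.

x=10: ŷ = 1.5 + 2.3·10 = 24.5; r = 27.7 − 24.5 = 3.2
x=15: ŷ = 1.5 + 2.3·15 = 36; r = 30 − 36 = -6
x=20: ŷ = 1.5 + 2.3·20 = 47.5; r = 49.9 − 47.5 = 2.4
x=25: ŷ = 1.5 + 2.3·25 = 59; r = 59.4 − 59 = 0.4

3.2, -6, 2.4, 0.4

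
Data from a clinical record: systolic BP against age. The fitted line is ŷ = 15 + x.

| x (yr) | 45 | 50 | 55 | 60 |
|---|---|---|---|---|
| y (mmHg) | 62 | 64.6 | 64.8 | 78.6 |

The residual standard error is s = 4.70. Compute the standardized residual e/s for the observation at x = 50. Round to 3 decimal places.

ŷ = 15 + 50 = 65
e = 64.6 − 65 = -0.4
e/s = -0.4 / 4.70 = -0.085

-0.085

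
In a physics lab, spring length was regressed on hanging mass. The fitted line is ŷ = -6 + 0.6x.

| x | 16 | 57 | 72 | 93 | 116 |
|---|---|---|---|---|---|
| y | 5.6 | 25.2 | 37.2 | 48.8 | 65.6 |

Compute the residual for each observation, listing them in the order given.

x=16: ŷ = -6 + 0.6·16 = 3.6; e = 5.6 − 3.6 = 2
x=57: ŷ = -6 + 0.6·57 = 28.2; e = 25.2 − 28.2 = -3
x=72: ŷ = -6 + 0.6·72 = 37.2; e = 37.2 − 37.2 = 0
x=93: ŷ = -6 + 0.6·93 = 49.8; e = 48.8 − 49.8 = -1
x=116: ŷ = -6 + 0.6·116 = 63.6; e = 65.6 − 63.6 = 2

2, -3, 0, -1, 2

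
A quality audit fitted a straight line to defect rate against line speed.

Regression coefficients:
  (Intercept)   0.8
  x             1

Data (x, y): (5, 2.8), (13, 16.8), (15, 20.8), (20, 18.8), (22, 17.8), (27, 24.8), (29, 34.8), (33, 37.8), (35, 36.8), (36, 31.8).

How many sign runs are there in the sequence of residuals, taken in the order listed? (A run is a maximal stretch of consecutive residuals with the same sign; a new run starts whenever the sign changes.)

x=5: ŷ = 0.8 + 5 = 5.8; r = 2.8 − 5.8 = -3
x=13: ŷ = 0.8 + 13 = 13.8; r = 16.8 − 13.8 = 3
x=15: ŷ = 0.8 + 15 = 15.8; r = 20.8 − 15.8 = 5
x=20: ŷ = 0.8 + 20 = 20.8; r = 18.8 − 20.8 = -2
x=22: ŷ = 0.8 + 22 = 22.8; r = 17.8 − 22.8 = -5
x=27: ŷ = 0.8 + 27 = 27.8; r = 24.8 − 27.8 = -3
x=29: ŷ = 0.8 + 29 = 29.8; r = 34.8 − 29.8 = 5
x=33: ŷ = 0.8 + 33 = 33.8; r = 37.8 − 33.8 = 4
x=35: ŷ = 0.8 + 35 = 35.8; r = 36.8 − 35.8 = 1
x=36: ŷ = 0.8 + 36 = 36.8; r = 31.8 − 36.8 = -5
Signs: − + + − − − + + + −
Runs: −×1, +×2, −×3, +×3, −×1 → 5

5 runs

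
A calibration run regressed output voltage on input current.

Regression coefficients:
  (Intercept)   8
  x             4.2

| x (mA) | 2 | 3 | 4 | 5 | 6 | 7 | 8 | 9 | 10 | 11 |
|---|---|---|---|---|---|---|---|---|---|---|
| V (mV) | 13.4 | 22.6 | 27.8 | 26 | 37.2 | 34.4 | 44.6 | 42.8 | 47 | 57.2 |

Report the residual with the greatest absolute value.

x=2: V̂ = 8 + 4.2·2 = 16.4; e = 13.4 − 16.4 = -3
x=3: V̂ = 8 + 4.2·3 = 20.6; e = 22.6 − 20.6 = 2
x=4: V̂ = 8 + 4.2·4 = 24.8; e = 27.8 − 24.8 = 3
x=5: V̂ = 8 + 4.2·5 = 29; e = 26 − 29 = -3
x=6: V̂ = 8 + 4.2·6 = 33.2; e = 37.2 − 33.2 = 4
x=7: V̂ = 8 + 4.2·7 = 37.4; e = 34.4 − 37.4 = -3
x=8: V̂ = 8 + 4.2·8 = 41.6; e = 44.6 − 41.6 = 3
x=9: V̂ = 8 + 4.2·9 = 45.8; e = 42.8 − 45.8 = -3
x=10: V̂ = 8 + 4.2·10 = 50; e = 47 − 50 = -3
x=11: V̂ = 8 + 4.2·11 = 54.2; e = 57.2 − 54.2 = 3
Largest |e| is 4 at x = 6, residual 4.

e = 4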